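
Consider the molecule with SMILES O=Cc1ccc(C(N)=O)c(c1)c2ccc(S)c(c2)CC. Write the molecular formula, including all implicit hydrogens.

C16H15NO2S

Walk through each heavy atom and fill implicit hydrogens from standard valence (C 4, N 3, O 2, S 2, halogen 1); for lowercase aromatic atoms, an aromatic c carries 1 H when it has two neighbours and 0 H with three, and aromatic n carries 0 H:
  atom 1: O, bond orders sum to 2 (valence 2) → 0 H
  atom 2: C, bond orders sum to 3 (valence 4) → 1 H
  atom 3: aromatic c, 3 neighbours → 0 H
  atom 4: aromatic c, 2 neighbours → 1 H
  atom 5: aromatic c, 2 neighbours → 1 H
  atom 6: aromatic c, 3 neighbours → 0 H
  atom 7: C, bond orders sum to 4 (valence 4) → 0 H
  atom 8: N, bond orders sum to 1 (valence 3) → 2 H
  atom 9: O, bond orders sum to 2 (valence 2) → 0 H
  atom 10: aromatic c, 3 neighbours → 0 H
  atom 11: aromatic c, 2 neighbours → 1 H
  atom 12: aromatic c, 3 neighbours → 0 H
  atom 13: aromatic c, 2 neighbours → 1 H
  atom 14: aromatic c, 2 neighbours → 1 H
  atom 15: aromatic c, 3 neighbours → 0 H
  atom 16: S, bond orders sum to 1 (valence 2) → 1 H
  atom 17: aromatic c, 3 neighbours → 0 H
  atom 18: aromatic c, 2 neighbours → 1 H
  atom 19: C, bond orders sum to 2 (valence 4) → 2 H
  atom 20: C, bond orders sum to 1 (valence 4) → 3 H
Totals → C:16, H:15, N:1, O:2, S:1.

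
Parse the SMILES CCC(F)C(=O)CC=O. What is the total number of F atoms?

1

Scan the SMILES for F atoms (remember two-letter symbols like Cl and Br are single atoms).
Fluorine count: 1.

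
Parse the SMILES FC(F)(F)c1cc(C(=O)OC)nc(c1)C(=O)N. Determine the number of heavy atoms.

Every atom symbol written in the SMILES (organic subset) is one heavy atom; implicit H are not written.
Heavy atoms by element → C:9, F:3, N:2, O:3.
Total: 17.

17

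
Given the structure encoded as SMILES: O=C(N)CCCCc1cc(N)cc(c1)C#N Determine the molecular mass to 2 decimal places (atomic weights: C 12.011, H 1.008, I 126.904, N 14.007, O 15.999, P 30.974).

First, the molecular formula is C12H15N3O (counting implicit H from valence).
  C: 12 × 12.011 = 144.132
  H: 15 × 1.008 = 15.120
  N: 3 × 14.007 = 42.021
  O: 1 × 15.999 = 15.999
Sum: 12×12.011 + 15×1.008 + 3×14.007 + 1×15.999 = 217.272 → 217.27 g/mol.

217.27 g/mol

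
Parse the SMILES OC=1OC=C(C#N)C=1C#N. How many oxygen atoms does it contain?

2

Scan the SMILES for O atoms (remember two-letter symbols like Cl and Br are single atoms).
Oxygen count: 2.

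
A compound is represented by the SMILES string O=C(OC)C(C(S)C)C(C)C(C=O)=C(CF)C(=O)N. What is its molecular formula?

Walk through each heavy atom and fill implicit hydrogens from standard valence (C 4, N 3, O 2, S 2, halogen 1):
  atom 1: O, bond orders sum to 2 (valence 2) → 0 H
  atom 2: C, bond orders sum to 4 (valence 4) → 0 H
  atom 3: O, bond orders sum to 2 (valence 2) → 0 H
  atom 4: C, bond orders sum to 1 (valence 4) → 3 H
  atom 5: C, bond orders sum to 3 (valence 4) → 1 H
  atom 6: C, bond orders sum to 3 (valence 4) → 1 H
  atom 7: S, bond orders sum to 1 (valence 2) → 1 H
  atom 8: C, bond orders sum to 1 (valence 4) → 3 H
  atom 9: C, bond orders sum to 3 (valence 4) → 1 H
  atom 10: C, bond orders sum to 1 (valence 4) → 3 H
  atom 11: C, bond orders sum to 4 (valence 4) → 0 H
  atom 12: C, bond orders sum to 3 (valence 4) → 1 H
  atom 13: O, bond orders sum to 2 (valence 2) → 0 H
  atom 14: C, bond orders sum to 4 (valence 4) → 0 H
  atom 15: C, bond orders sum to 2 (valence 4) → 2 H
  atom 16: F (halogen, monovalent) → 0 H
  atom 17: C, bond orders sum to 4 (valence 4) → 0 H
  atom 18: O, bond orders sum to 2 (valence 2) → 0 H
  atom 19: N, bond orders sum to 1 (valence 3) → 2 H
Totals → C:12, H:18, F:1, N:1, O:4, S:1.
In Hill order: C12H18FNO4S.

C12H18FNO4S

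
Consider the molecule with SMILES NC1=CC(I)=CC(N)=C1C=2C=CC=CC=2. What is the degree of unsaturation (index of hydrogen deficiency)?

8

Degree of unsaturation = (number of rings) + (number of π bonds).
Ring closures in the SMILES: 2.
π bonds: 6 double bonds (each 1 DoU) → 6 DoU from unsaturation.
Total DoU = 2 + 6 = 8.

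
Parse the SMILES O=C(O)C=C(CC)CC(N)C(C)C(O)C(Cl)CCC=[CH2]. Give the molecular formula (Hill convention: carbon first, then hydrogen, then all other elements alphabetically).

C15H26ClNO3

Walk through each heavy atom and fill implicit hydrogens from standard valence (C 4, N 3, O 2, S 2, halogen 1):
  atom 1: O, bond orders sum to 2 (valence 2) → 0 H
  atom 2: C, bond orders sum to 4 (valence 4) → 0 H
  atom 3: O, bond orders sum to 1 (valence 2) → 1 H
  atom 4: C, bond orders sum to 3 (valence 4) → 1 H
  atom 5: C, bond orders sum to 4 (valence 4) → 0 H
  atom 6: C, bond orders sum to 2 (valence 4) → 2 H
  atom 7: C, bond orders sum to 1 (valence 4) → 3 H
  atom 8: C, bond orders sum to 2 (valence 4) → 2 H
  atom 9: C, bond orders sum to 3 (valence 4) → 1 H
  atom 10: N, bond orders sum to 1 (valence 3) → 2 H
  atom 11: C, bond orders sum to 3 (valence 4) → 1 H
  atom 12: C, bond orders sum to 1 (valence 4) → 3 H
  atom 13: C, bond orders sum to 3 (valence 4) → 1 H
  atom 14: O, bond orders sum to 1 (valence 2) → 1 H
  atom 15: C, bond orders sum to 3 (valence 4) → 1 H
  atom 16: Cl (halogen, monovalent) → 0 H
  atom 17: C, bond orders sum to 2 (valence 4) → 2 H
  atom 18: C, bond orders sum to 2 (valence 4) → 2 H
  atom 19: C, bond orders sum to 3 (valence 4) → 1 H
  atom 20: C with explicit H count 2
Totals → C:15, H:26, Cl:1, N:1, O:3.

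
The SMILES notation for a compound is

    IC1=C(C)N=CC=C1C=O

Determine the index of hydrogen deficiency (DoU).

Degree of unsaturation = (number of rings) + (number of π bonds).
Ring closures in the SMILES: 1.
π bonds: 4 double bonds (each 1 DoU) → 4 DoU from unsaturation.
Total DoU = 1 + 4 = 5.

5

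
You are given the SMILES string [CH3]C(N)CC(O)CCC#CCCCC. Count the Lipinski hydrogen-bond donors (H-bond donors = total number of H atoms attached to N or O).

Donors: find every N or O and count the H atoms it carries.
  atom 3 (N): bond orders sum to 1 → 2 H
  atom 6 (O): bond orders sum to 1 → 1 H
Lipinski HBD = 3.

3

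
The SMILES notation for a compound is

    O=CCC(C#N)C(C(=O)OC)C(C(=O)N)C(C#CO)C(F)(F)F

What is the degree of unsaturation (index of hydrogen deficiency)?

7

Molecular formula: C13H13F3N2O5.
DoU = (2C + 2 + N − H − X) / 2, where X is the halogen count and O/S are ignored.
    = (2·13 + 2 + 2 − 13 − 3) / 2 = 14 / 2 = 7.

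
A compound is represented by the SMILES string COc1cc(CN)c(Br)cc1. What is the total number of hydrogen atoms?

10

Walk through each heavy atom and fill implicit hydrogens from standard valence (C 4, N 3, O 2, S 2, halogen 1); for lowercase aromatic atoms, an aromatic c carries 1 H when it has two neighbours and 0 H with three, and aromatic n carries 0 H:
  atom 1: C, bond orders sum to 1 (valence 4) → 3 H
  atom 2: O, bond orders sum to 2 (valence 2) → 0 H
  atom 3: aromatic c, 3 neighbours → 0 H
  atom 4: aromatic c, 2 neighbours → 1 H
  atom 5: aromatic c, 3 neighbours → 0 H
  atom 6: C, bond orders sum to 2 (valence 4) → 2 H
  atom 7: N, bond orders sum to 1 (valence 3) → 2 H
  atom 8: aromatic c, 3 neighbours → 0 H
  atom 9: Br (halogen, monovalent) → 0 H
  atom 10: aromatic c, 2 neighbours → 1 H
  atom 11: aromatic c, 2 neighbours → 1 H
Total hydrogens: 10.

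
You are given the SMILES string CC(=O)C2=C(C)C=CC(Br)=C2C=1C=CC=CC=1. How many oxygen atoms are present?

1

Scan the SMILES for O atoms (remember two-letter symbols like Cl and Br are single atoms).
Oxygen count: 1.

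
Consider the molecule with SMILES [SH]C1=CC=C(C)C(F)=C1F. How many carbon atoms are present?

Count every carbon token in the SMILES (each C, including those in ring-closure positions and inside branches).
Carbon count: 7.

7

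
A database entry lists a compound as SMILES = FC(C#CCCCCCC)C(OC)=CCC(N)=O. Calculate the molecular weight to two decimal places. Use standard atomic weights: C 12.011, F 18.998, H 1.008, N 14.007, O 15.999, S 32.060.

255.33 g/mol

First, the molecular formula is C14H22FNO2 (counting implicit H from valence).
  C: 14 × 12.011 = 168.154
  F: 1 × 18.998 = 18.998
  H: 22 × 1.008 = 22.176
  N: 1 × 14.007 = 14.007
  O: 2 × 15.999 = 31.998
Sum: 14×12.011 + 1×18.998 + 22×1.008 + 1×14.007 + 2×15.999 = 255.333 → 255.33 g/mol.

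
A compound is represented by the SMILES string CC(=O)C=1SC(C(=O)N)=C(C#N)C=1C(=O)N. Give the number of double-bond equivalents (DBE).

8

Degree of unsaturation = (number of rings) + (number of π bonds).
Ring closures in the SMILES: 1.
π bonds: 5 double bonds (each 1 DoU), 1 triple bond (each 2 DoU) → 7 DoU from unsaturation.
Total DoU = 1 + 7 = 8.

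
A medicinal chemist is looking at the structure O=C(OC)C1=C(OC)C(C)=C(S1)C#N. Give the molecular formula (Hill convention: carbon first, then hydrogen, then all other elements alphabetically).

Walk through each heavy atom and fill implicit hydrogens from standard valence (C 4, N 3, O 2, S 2, halogen 1):
  atom 1: O, bond orders sum to 2 (valence 2) → 0 H
  atom 2: C, bond orders sum to 4 (valence 4) → 0 H
  atom 3: O, bond orders sum to 2 (valence 2) → 0 H
  atom 4: C, bond orders sum to 1 (valence 4) → 3 H
  atom 5: C, bond orders sum to 4 (valence 4) → 0 H
  atom 6: C, bond orders sum to 4 (valence 4) → 0 H
  atom 7: O, bond orders sum to 2 (valence 2) → 0 H
  atom 8: C, bond orders sum to 1 (valence 4) → 3 H
  atom 9: C, bond orders sum to 4 (valence 4) → 0 H
  atom 10: C, bond orders sum to 1 (valence 4) → 3 H
  atom 11: C, bond orders sum to 4 (valence 4) → 0 H
  atom 12: S, bond orders sum to 2 (valence 2) → 0 H
  atom 13: C, bond orders sum to 4 (valence 4) → 0 H
  atom 14: N, bond orders sum to 3 (valence 3) → 0 H
Totals → C:9, H:9, N:1, O:3, S:1.

C9H9NO3S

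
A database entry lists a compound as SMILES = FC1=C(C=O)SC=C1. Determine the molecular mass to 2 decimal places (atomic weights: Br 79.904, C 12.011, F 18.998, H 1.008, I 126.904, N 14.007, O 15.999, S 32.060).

130.14 g/mol

First, the molecular formula is C5H3FOS (counting implicit H from valence).
  C: 5 × 12.011 = 60.055
  F: 1 × 18.998 = 18.998
  H: 3 × 1.008 = 3.024
  O: 1 × 15.999 = 15.999
  S: 1 × 32.060 = 32.060
Sum: 5×12.011 + 1×18.998 + 3×1.008 + 1×15.999 + 1×32.060 = 130.136 → 130.14 g/mol.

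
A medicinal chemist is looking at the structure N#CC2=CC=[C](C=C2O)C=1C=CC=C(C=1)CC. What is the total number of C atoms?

15

Count every carbon token in the SMILES (each C, including those in ring-closure positions and inside branches).
Carbon count: 15.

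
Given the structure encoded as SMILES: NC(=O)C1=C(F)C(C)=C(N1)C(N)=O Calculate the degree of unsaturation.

Molecular formula: C7H8FN3O2.
DoU = (2C + 2 + N − H − X) / 2, where X is the halogen count and O/S are ignored.
    = (2·7 + 2 + 3 − 8 − 1) / 2 = 10 / 2 = 5.

5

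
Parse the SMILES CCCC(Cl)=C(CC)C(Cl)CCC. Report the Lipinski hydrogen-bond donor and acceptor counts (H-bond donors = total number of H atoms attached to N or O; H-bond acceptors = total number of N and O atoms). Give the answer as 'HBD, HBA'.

0, 0

Donors: find every N or O and count the H atoms it carries.
  (no N or O atoms present)
Lipinski HBD = 0.
Acceptors: N atoms = 0, O atoms = 0 → HBA = 0.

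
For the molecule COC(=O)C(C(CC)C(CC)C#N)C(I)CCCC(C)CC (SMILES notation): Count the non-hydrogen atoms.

22

Every atom symbol written in the SMILES (organic subset) is one heavy atom; implicit H are not written.
Heavy atoms by element → C:18, I:1, N:1, O:2.
Total: 22.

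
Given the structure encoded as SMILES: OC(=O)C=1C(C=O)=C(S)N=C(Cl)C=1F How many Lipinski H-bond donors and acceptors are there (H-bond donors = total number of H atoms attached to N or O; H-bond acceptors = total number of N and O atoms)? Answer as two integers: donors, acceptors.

Donors: find every N or O and count the H atoms it carries.
  atom 1 (O): bond orders sum to 1 → 1 H
  atom 3 (O): bond orders sum to 2 → 0 H
  atom 7 (O): bond orders sum to 2 → 0 H
  atom 10 (N): bond orders sum to 3 → 0 H
Lipinski HBD = 1.
Acceptors: N atoms = 1, O atoms = 3 → HBA = 4.

1, 4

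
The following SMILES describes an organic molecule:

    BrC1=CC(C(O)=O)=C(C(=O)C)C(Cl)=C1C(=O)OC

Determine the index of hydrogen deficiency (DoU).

Degree of unsaturation = (number of rings) + (number of π bonds).
Ring closures in the SMILES: 1.
π bonds: 6 double bonds (each 1 DoU) → 6 DoU from unsaturation.
Total DoU = 1 + 6 = 7.

7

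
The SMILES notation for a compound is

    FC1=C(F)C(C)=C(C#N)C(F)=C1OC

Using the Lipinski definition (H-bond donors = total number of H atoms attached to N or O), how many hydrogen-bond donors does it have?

0

Donors: find every N or O and count the H atoms it carries.
  atom 9 (N): bond orders sum to 3 → 0 H
  atom 13 (O): bond orders sum to 2 → 0 H
Lipinski HBD = 0.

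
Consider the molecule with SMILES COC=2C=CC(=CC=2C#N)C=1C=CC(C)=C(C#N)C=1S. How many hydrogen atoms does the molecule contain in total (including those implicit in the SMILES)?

12

Walk through each heavy atom and fill implicit hydrogens from standard valence (C 4, N 3, O 2, S 2, halogen 1):
  atom 1: C, bond orders sum to 1 (valence 4) → 3 H
  atom 2: O, bond orders sum to 2 (valence 2) → 0 H
  atom 3: C, bond orders sum to 4 (valence 4) → 0 H
  atom 4: C, bond orders sum to 3 (valence 4) → 1 H
  atom 5: C, bond orders sum to 3 (valence 4) → 1 H
  atom 6: C, bond orders sum to 4 (valence 4) → 0 H
  atom 7: C, bond orders sum to 3 (valence 4) → 1 H
  atom 8: C, bond orders sum to 4 (valence 4) → 0 H
  atom 9: C, bond orders sum to 4 (valence 4) → 0 H
  atom 10: N, bond orders sum to 3 (valence 3) → 0 H
  atom 11: C, bond orders sum to 4 (valence 4) → 0 H
  atom 12: C, bond orders sum to 3 (valence 4) → 1 H
  atom 13: C, bond orders sum to 3 (valence 4) → 1 H
  atom 14: C, bond orders sum to 4 (valence 4) → 0 H
  atom 15: C, bond orders sum to 1 (valence 4) → 3 H
  atom 16: C, bond orders sum to 4 (valence 4) → 0 H
  atom 17: C, bond orders sum to 4 (valence 4) → 0 H
  atom 18: N, bond orders sum to 3 (valence 3) → 0 H
  atom 19: C, bond orders sum to 4 (valence 4) → 0 H
  atom 20: S, bond orders sum to 1 (valence 2) → 1 H
Total hydrogens: 12.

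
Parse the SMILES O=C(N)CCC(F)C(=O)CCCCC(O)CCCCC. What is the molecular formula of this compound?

C15H28FNO3

Walk through each heavy atom and fill implicit hydrogens from standard valence (C 4, N 3, O 2, S 2, halogen 1):
  atom 1: O, bond orders sum to 2 (valence 2) → 0 H
  atom 2: C, bond orders sum to 4 (valence 4) → 0 H
  atom 3: N, bond orders sum to 1 (valence 3) → 2 H
  atom 4: C, bond orders sum to 2 (valence 4) → 2 H
  atom 5: C, bond orders sum to 2 (valence 4) → 2 H
  atom 6: C, bond orders sum to 3 (valence 4) → 1 H
  atom 7: F (halogen, monovalent) → 0 H
  atom 8: C, bond orders sum to 4 (valence 4) → 0 H
  atom 9: O, bond orders sum to 2 (valence 2) → 0 H
  atom 10: C, bond orders sum to 2 (valence 4) → 2 H
  atom 11: C, bond orders sum to 2 (valence 4) → 2 H
  atom 12: C, bond orders sum to 2 (valence 4) → 2 H
  atom 13: C, bond orders sum to 2 (valence 4) → 2 H
  atom 14: C, bond orders sum to 3 (valence 4) → 1 H
  atom 15: O, bond orders sum to 1 (valence 2) → 1 H
  atom 16: C, bond orders sum to 2 (valence 4) → 2 H
  atom 17: C, bond orders sum to 2 (valence 4) → 2 H
  atom 18: C, bond orders sum to 2 (valence 4) → 2 H
  atom 19: C, bond orders sum to 2 (valence 4) → 2 H
  atom 20: C, bond orders sum to 1 (valence 4) → 3 H
Totals → C:15, H:28, F:1, N:1, O:3.
In Hill order: C15H28FNO3.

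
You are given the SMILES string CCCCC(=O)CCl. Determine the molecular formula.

C6H11ClO

Walk through each heavy atom and fill implicit hydrogens from standard valence (C 4, N 3, O 2, S 2, halogen 1):
  atom 1: C, bond orders sum to 1 (valence 4) → 3 H
  atom 2: C, bond orders sum to 2 (valence 4) → 2 H
  atom 3: C, bond orders sum to 2 (valence 4) → 2 H
  atom 4: C, bond orders sum to 2 (valence 4) → 2 H
  atom 5: C, bond orders sum to 4 (valence 4) → 0 H
  atom 6: O, bond orders sum to 2 (valence 2) → 0 H
  atom 7: C, bond orders sum to 2 (valence 4) → 2 H
  atom 8: Cl (halogen, monovalent) → 0 H
Totals → C:6, H:11, Cl:1, O:1.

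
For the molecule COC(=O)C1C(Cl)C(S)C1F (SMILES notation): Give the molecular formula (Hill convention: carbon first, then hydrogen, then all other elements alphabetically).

Walk through each heavy atom and fill implicit hydrogens from standard valence (C 4, N 3, O 2, S 2, halogen 1):
  atom 1: C, bond orders sum to 1 (valence 4) → 3 H
  atom 2: O, bond orders sum to 2 (valence 2) → 0 H
  atom 3: C, bond orders sum to 4 (valence 4) → 0 H
  atom 4: O, bond orders sum to 2 (valence 2) → 0 H
  atom 5: C, bond orders sum to 3 (valence 4) → 1 H
  atom 6: C, bond orders sum to 3 (valence 4) → 1 H
  atom 7: Cl (halogen, monovalent) → 0 H
  atom 8: C, bond orders sum to 3 (valence 4) → 1 H
  atom 9: S, bond orders sum to 1 (valence 2) → 1 H
  atom 10: C, bond orders sum to 3 (valence 4) → 1 H
  atom 11: F (halogen, monovalent) → 0 H
Totals → C:6, H:8, Cl:1, F:1, O:2, S:1.

C6H8ClFO2S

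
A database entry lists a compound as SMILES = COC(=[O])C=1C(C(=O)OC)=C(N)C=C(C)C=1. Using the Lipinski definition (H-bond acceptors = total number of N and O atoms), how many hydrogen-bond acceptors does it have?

5

N atoms: 1; O atoms: 4.
Lipinski HBA = 1 + 4 = 5.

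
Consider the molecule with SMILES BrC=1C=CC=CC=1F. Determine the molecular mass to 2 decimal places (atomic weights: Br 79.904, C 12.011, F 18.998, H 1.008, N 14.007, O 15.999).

175.00 g/mol

First, the molecular formula is C6H4BrF (counting implicit H from valence).
  Br: 1 × 79.904 = 79.904
  C: 6 × 12.011 = 72.066
  F: 1 × 18.998 = 18.998
  H: 4 × 1.008 = 4.032
Sum: 1×79.904 + 6×12.011 + 1×18.998 + 4×1.008 = 175.000 → 175.00 g/mol.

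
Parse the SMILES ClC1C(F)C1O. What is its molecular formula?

C3H4ClFO

Walk through each heavy atom and fill implicit hydrogens from standard valence (C 4, N 3, O 2, S 2, halogen 1):
  atom 1: Cl (halogen, monovalent) → 0 H
  atom 2: C, bond orders sum to 3 (valence 4) → 1 H
  atom 3: C, bond orders sum to 3 (valence 4) → 1 H
  atom 4: F (halogen, monovalent) → 0 H
  atom 5: C, bond orders sum to 3 (valence 4) → 1 H
  atom 6: O, bond orders sum to 1 (valence 2) → 1 H
Totals → C:3, H:4, Cl:1, F:1, O:1.
In Hill order: C3H4ClFO.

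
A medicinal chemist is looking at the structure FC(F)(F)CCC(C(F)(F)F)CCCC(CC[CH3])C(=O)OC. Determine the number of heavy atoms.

22

Every atom symbol written in the SMILES (organic subset) is one heavy atom; implicit H are not written.
Heavy atoms by element → C:14, F:6, O:2.
Total: 22.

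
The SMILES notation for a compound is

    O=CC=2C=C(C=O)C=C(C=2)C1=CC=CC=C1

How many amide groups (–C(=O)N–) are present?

Scan the SMILES for the amide motif — none present.
Groups that are present: 2 aldehyde.

0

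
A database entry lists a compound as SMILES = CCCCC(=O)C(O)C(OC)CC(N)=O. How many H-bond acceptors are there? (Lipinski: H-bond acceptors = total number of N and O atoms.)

5

N atoms: 1; O atoms: 4.
Lipinski HBA = 1 + 4 = 5.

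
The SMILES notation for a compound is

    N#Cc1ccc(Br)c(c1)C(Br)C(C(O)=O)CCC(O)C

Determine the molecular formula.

Walk through each heavy atom and fill implicit hydrogens from standard valence (C 4, N 3, O 2, S 2, halogen 1); for lowercase aromatic atoms, an aromatic c carries 1 H when it has two neighbours and 0 H with three, and aromatic n carries 0 H:
  atom 1: N, bond orders sum to 3 (valence 3) → 0 H
  atom 2: C, bond orders sum to 4 (valence 4) → 0 H
  atom 3: aromatic c, 3 neighbours → 0 H
  atom 4: aromatic c, 2 neighbours → 1 H
  atom 5: aromatic c, 2 neighbours → 1 H
  atom 6: aromatic c, 3 neighbours → 0 H
  atom 7: Br (halogen, monovalent) → 0 H
  atom 8: aromatic c, 3 neighbours → 0 H
  atom 9: aromatic c, 2 neighbours → 1 H
  atom 10: C, bond orders sum to 3 (valence 4) → 1 H
  atom 11: Br (halogen, monovalent) → 0 H
  atom 12: C, bond orders sum to 3 (valence 4) → 1 H
  atom 13: C, bond orders sum to 4 (valence 4) → 0 H
  atom 14: O, bond orders sum to 1 (valence 2) → 1 H
  atom 15: O, bond orders sum to 2 (valence 2) → 0 H
  atom 16: C, bond orders sum to 2 (valence 4) → 2 H
  atom 17: C, bond orders sum to 2 (valence 4) → 2 H
  atom 18: C, bond orders sum to 3 (valence 4) → 1 H
  atom 19: O, bond orders sum to 1 (valence 2) → 1 H
  atom 20: C, bond orders sum to 1 (valence 4) → 3 H
Totals → C:14, H:15, Br:2, N:1, O:3.

C14H15Br2NO3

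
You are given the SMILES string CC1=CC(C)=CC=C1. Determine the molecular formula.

Walk through each heavy atom and fill implicit hydrogens from standard valence (C 4, N 3, O 2, S 2, halogen 1):
  atom 1: C, bond orders sum to 1 (valence 4) → 3 H
  atom 2: C, bond orders sum to 4 (valence 4) → 0 H
  atom 3: C, bond orders sum to 3 (valence 4) → 1 H
  atom 4: C, bond orders sum to 4 (valence 4) → 0 H
  atom 5: C, bond orders sum to 1 (valence 4) → 3 H
  atom 6: C, bond orders sum to 3 (valence 4) → 1 H
  atom 7: C, bond orders sum to 3 (valence 4) → 1 H
  atom 8: C, bond orders sum to 3 (valence 4) → 1 H
Totals → C:8, H:10.
In Hill order: C8H10.

C8H10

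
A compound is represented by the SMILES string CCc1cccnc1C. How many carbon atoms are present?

8

Count every carbon token in the SMILES (each C, including those in ring-closure positions and inside branches).
Carbon count: 8.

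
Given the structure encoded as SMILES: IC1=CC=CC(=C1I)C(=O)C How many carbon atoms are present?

8

Count every carbon token in the SMILES (each C, including those in ring-closure positions and inside branches).
Carbon count: 8.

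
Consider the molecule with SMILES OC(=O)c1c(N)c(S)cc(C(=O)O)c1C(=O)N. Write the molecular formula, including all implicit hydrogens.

Walk through each heavy atom and fill implicit hydrogens from standard valence (C 4, N 3, O 2, S 2, halogen 1); for lowercase aromatic atoms, an aromatic c carries 1 H when it has two neighbours and 0 H with three, and aromatic n carries 0 H:
  atom 1: O, bond orders sum to 1 (valence 2) → 1 H
  atom 2: C, bond orders sum to 4 (valence 4) → 0 H
  atom 3: O, bond orders sum to 2 (valence 2) → 0 H
  atom 4: aromatic c, 3 neighbours → 0 H
  atom 5: aromatic c, 3 neighbours → 0 H
  atom 6: N, bond orders sum to 1 (valence 3) → 2 H
  atom 7: aromatic c, 3 neighbours → 0 H
  atom 8: S, bond orders sum to 1 (valence 2) → 1 H
  atom 9: aromatic c, 2 neighbours → 1 H
  atom 10: aromatic c, 3 neighbours → 0 H
  atom 11: C, bond orders sum to 4 (valence 4) → 0 H
  atom 12: O, bond orders sum to 2 (valence 2) → 0 H
  atom 13: O, bond orders sum to 1 (valence 2) → 1 H
  atom 14: aromatic c, 3 neighbours → 0 H
  atom 15: C, bond orders sum to 4 (valence 4) → 0 H
  atom 16: O, bond orders sum to 2 (valence 2) → 0 H
  atom 17: N, bond orders sum to 1 (valence 3) → 2 H
Totals → C:9, H:8, N:2, O:5, S:1.
In Hill order: C9H8N2O5S.

C9H8N2O5S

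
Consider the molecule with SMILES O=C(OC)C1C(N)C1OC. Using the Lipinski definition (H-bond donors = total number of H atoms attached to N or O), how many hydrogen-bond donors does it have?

2

Donors: find every N or O and count the H atoms it carries.
  atom 1 (O): bond orders sum to 2 → 0 H
  atom 3 (O): bond orders sum to 2 → 0 H
  atom 7 (N): bond orders sum to 1 → 2 H
  atom 9 (O): bond orders sum to 2 → 0 H
Lipinski HBD = 2.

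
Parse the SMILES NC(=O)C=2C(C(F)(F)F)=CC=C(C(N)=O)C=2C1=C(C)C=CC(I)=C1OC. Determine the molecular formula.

Walk through each heavy atom and fill implicit hydrogens from standard valence (C 4, N 3, O 2, S 2, halogen 1):
  atom 1: N, bond orders sum to 1 (valence 3) → 2 H
  atom 2: C, bond orders sum to 4 (valence 4) → 0 H
  atom 3: O, bond orders sum to 2 (valence 2) → 0 H
  atom 4: C, bond orders sum to 4 (valence 4) → 0 H
  atom 5: C, bond orders sum to 4 (valence 4) → 0 H
  atom 6: C, bond orders sum to 4 (valence 4) → 0 H
  atom 7: F (halogen, monovalent) → 0 H
  atom 8: F (halogen, monovalent) → 0 H
  atom 9: F (halogen, monovalent) → 0 H
  atom 10: C, bond orders sum to 3 (valence 4) → 1 H
  atom 11: C, bond orders sum to 3 (valence 4) → 1 H
  atom 12: C, bond orders sum to 4 (valence 4) → 0 H
  atom 13: C, bond orders sum to 4 (valence 4) → 0 H
  atom 14: N, bond orders sum to 1 (valence 3) → 2 H
  atom 15: O, bond orders sum to 2 (valence 2) → 0 H
  atom 16: C, bond orders sum to 4 (valence 4) → 0 H
  atom 17: C, bond orders sum to 4 (valence 4) → 0 H
  atom 18: C, bond orders sum to 4 (valence 4) → 0 H
  atom 19: C, bond orders sum to 1 (valence 4) → 3 H
  atom 20: C, bond orders sum to 3 (valence 4) → 1 H
  atom 21: C, bond orders sum to 3 (valence 4) → 1 H
  atom 22: C, bond orders sum to 4 (valence 4) → 0 H
  atom 23: I (halogen, monovalent) → 0 H
  atom 24: C, bond orders sum to 4 (valence 4) → 0 H
  atom 25: O, bond orders sum to 2 (valence 2) → 0 H
  atom 26: C, bond orders sum to 1 (valence 4) → 3 H
Totals → C:17, H:14, F:3, I:1, N:2, O:3.

C17H14F3IN2O3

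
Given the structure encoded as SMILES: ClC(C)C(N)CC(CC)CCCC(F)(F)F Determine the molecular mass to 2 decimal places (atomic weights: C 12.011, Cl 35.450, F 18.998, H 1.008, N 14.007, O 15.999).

259.74 g/mol

First, the molecular formula is C11H21ClF3N (counting implicit H from valence).
  C: 11 × 12.011 = 132.121
  Cl: 1 × 35.450 = 35.450
  F: 3 × 18.998 = 56.994
  H: 21 × 1.008 = 21.168
  N: 1 × 14.007 = 14.007
Sum: 11×12.011 + 1×35.450 + 3×18.998 + 21×1.008 + 1×14.007 = 259.740 → 259.74 g/mol.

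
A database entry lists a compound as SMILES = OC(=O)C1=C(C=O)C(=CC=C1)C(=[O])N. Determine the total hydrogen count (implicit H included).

Walk through each heavy atom and fill implicit hydrogens from standard valence (C 4, N 3, O 2, S 2, halogen 1):
  atom 1: O, bond orders sum to 1 (valence 2) → 1 H
  atom 2: C, bond orders sum to 4 (valence 4) → 0 H
  atom 3: O, bond orders sum to 2 (valence 2) → 0 H
  atom 4: C, bond orders sum to 4 (valence 4) → 0 H
  atom 5: C, bond orders sum to 4 (valence 4) → 0 H
  atom 6: C, bond orders sum to 3 (valence 4) → 1 H
  atom 7: O, bond orders sum to 2 (valence 2) → 0 H
  atom 8: C, bond orders sum to 4 (valence 4) → 0 H
  atom 9: C, bond orders sum to 3 (valence 4) → 1 H
  atom 10: C, bond orders sum to 3 (valence 4) → 1 H
  atom 11: C, bond orders sum to 3 (valence 4) → 1 H
  atom 12: C, bond orders sum to 4 (valence 4) → 0 H
  atom 13: O with explicit H count 0
  atom 14: N, bond orders sum to 1 (valence 3) → 2 H
Total hydrogens: 7.

7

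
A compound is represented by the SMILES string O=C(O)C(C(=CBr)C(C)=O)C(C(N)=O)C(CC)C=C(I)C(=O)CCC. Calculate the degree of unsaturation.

Molecular formula: C17H23BrINO5.
DoU = (2C + 2 + N − H − X) / 2, where X is the halogen count and O/S are ignored.
    = (2·17 + 2 + 1 − 23 − 2) / 2 = 12 / 2 = 6.

6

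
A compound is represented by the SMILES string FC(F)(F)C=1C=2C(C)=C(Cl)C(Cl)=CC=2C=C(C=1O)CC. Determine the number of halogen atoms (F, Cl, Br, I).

Halogen atoms appear at heavy-atom positions 1, 3, 4, 10, 12 (2×Cl, 3×F).
Other groups present: 1 hydroxyl.
Halogen count: 5.

5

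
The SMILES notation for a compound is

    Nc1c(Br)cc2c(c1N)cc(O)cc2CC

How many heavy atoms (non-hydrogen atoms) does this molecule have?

16

Every atom symbol written in the SMILES (organic subset) is one heavy atom; implicit H are not written.
Heavy atoms by element → Br:1, C:12, N:2, O:1.
Total: 16.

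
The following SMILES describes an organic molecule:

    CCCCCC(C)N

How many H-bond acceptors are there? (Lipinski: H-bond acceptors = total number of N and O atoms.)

1

N atoms: 1; O atoms: 0.
Lipinski HBA = 1 + 0 = 1.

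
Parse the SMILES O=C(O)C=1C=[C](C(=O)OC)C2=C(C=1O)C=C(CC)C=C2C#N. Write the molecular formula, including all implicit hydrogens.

C16H13NO5

Walk through each heavy atom and fill implicit hydrogens from standard valence (C 4, N 3, O 2, S 2, halogen 1):
  atom 1: O, bond orders sum to 2 (valence 2) → 0 H
  atom 2: C, bond orders sum to 4 (valence 4) → 0 H
  atom 3: O, bond orders sum to 1 (valence 2) → 1 H
  atom 4: C, bond orders sum to 4 (valence 4) → 0 H
  atom 5: C, bond orders sum to 3 (valence 4) → 1 H
  atom 6: C with explicit H count 0
  atom 7: C, bond orders sum to 4 (valence 4) → 0 H
  atom 8: O, bond orders sum to 2 (valence 2) → 0 H
  atom 9: O, bond orders sum to 2 (valence 2) → 0 H
  atom 10: C, bond orders sum to 1 (valence 4) → 3 H
  atom 11: C, bond orders sum to 4 (valence 4) → 0 H
  atom 12: C, bond orders sum to 4 (valence 4) → 0 H
  atom 13: C, bond orders sum to 4 (valence 4) → 0 H
  atom 14: O, bond orders sum to 1 (valence 2) → 1 H
  atom 15: C, bond orders sum to 3 (valence 4) → 1 H
  atom 16: C, bond orders sum to 4 (valence 4) → 0 H
  atom 17: C, bond orders sum to 2 (valence 4) → 2 H
  atom 18: C, bond orders sum to 1 (valence 4) → 3 H
  atom 19: C, bond orders sum to 3 (valence 4) → 1 H
  atom 20: C, bond orders sum to 4 (valence 4) → 0 H
  atom 21: C, bond orders sum to 4 (valence 4) → 0 H
  atom 22: N, bond orders sum to 3 (valence 3) → 0 H
Totals → C:16, H:13, N:1, O:5.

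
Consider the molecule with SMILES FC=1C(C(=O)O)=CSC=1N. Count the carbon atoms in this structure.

5

Count every carbon token in the SMILES (each C, including those in ring-closure positions and inside branches).
Carbon count: 5.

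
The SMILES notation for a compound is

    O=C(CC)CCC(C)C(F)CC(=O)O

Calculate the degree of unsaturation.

Molecular formula: C10H17FO3.
DoU = (2C + 2 + N − H − X) / 2, where X is the halogen count and O/S are ignored.
    = (2·10 + 2 + 0 − 17 − 1) / 2 = 4 / 2 = 2.

2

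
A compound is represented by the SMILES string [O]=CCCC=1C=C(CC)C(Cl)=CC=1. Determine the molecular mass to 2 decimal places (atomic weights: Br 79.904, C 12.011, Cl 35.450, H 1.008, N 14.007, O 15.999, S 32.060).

First, the molecular formula is C11H13ClO (counting implicit H from valence).
  C: 11 × 12.011 = 132.121
  Cl: 1 × 35.450 = 35.450
  H: 13 × 1.008 = 13.104
  O: 1 × 15.999 = 15.999
Sum: 11×12.011 + 1×35.450 + 13×1.008 + 1×15.999 = 196.674 → 196.67 g/mol.

196.67 g/mol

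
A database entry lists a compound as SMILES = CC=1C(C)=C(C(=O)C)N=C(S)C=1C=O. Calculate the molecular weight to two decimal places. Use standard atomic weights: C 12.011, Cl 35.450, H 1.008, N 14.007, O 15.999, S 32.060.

First, the molecular formula is C10H11NO2S (counting implicit H from valence).
  C: 10 × 12.011 = 120.110
  H: 11 × 1.008 = 11.088
  N: 1 × 14.007 = 14.007
  O: 2 × 15.999 = 31.998
  S: 1 × 32.060 = 32.060
Sum: 10×12.011 + 11×1.008 + 1×14.007 + 2×15.999 + 1×32.060 = 209.263 → 209.26 g/mol.

209.26 g/mol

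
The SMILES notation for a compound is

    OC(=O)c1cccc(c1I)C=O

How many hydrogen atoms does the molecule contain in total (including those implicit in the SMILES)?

5

Walk through each heavy atom and fill implicit hydrogens from standard valence (C 4, N 3, O 2, S 2, halogen 1); for lowercase aromatic atoms, an aromatic c carries 1 H when it has two neighbours and 0 H with three, and aromatic n carries 0 H:
  atom 1: O, bond orders sum to 1 (valence 2) → 1 H
  atom 2: C, bond orders sum to 4 (valence 4) → 0 H
  atom 3: O, bond orders sum to 2 (valence 2) → 0 H
  atom 4: aromatic c, 3 neighbours → 0 H
  atom 5: aromatic c, 2 neighbours → 1 H
  atom 6: aromatic c, 2 neighbours → 1 H
  atom 7: aromatic c, 2 neighbours → 1 H
  atom 8: aromatic c, 3 neighbours → 0 H
  atom 9: aromatic c, 3 neighbours → 0 H
  atom 10: I (halogen, monovalent) → 0 H
  atom 11: C, bond orders sum to 3 (valence 4) → 1 H
  atom 12: O, bond orders sum to 2 (valence 2) → 0 H
Total hydrogens: 5.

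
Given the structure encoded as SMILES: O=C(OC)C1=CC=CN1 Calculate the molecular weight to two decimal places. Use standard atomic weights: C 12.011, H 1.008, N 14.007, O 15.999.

125.13 g/mol

First, the molecular formula is C6H7NO2 (counting implicit H from valence).
  C: 6 × 12.011 = 72.066
  H: 7 × 1.008 = 7.056
  N: 1 × 14.007 = 14.007
  O: 2 × 15.999 = 31.998
Sum: 6×12.011 + 7×1.008 + 1×14.007 + 2×15.999 = 125.127 → 125.13 g/mol.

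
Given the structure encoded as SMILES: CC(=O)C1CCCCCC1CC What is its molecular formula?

Walk through each heavy atom and fill implicit hydrogens from standard valence (C 4, N 3, O 2, S 2, halogen 1):
  atom 1: C, bond orders sum to 1 (valence 4) → 3 H
  atom 2: C, bond orders sum to 4 (valence 4) → 0 H
  atom 3: O, bond orders sum to 2 (valence 2) → 0 H
  atom 4: C, bond orders sum to 3 (valence 4) → 1 H
  atom 5: C, bond orders sum to 2 (valence 4) → 2 H
  atom 6: C, bond orders sum to 2 (valence 4) → 2 H
  atom 7: C, bond orders sum to 2 (valence 4) → 2 H
  atom 8: C, bond orders sum to 2 (valence 4) → 2 H
  atom 9: C, bond orders sum to 2 (valence 4) → 2 H
  atom 10: C, bond orders sum to 3 (valence 4) → 1 H
  atom 11: C, bond orders sum to 2 (valence 4) → 2 H
  atom 12: C, bond orders sum to 1 (valence 4) → 3 H
Totals → C:11, H:20, O:1.

C11H20O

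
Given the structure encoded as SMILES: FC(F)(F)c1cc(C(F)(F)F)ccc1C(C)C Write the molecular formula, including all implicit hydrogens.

C11H10F6

Walk through each heavy atom and fill implicit hydrogens from standard valence (C 4, N 3, O 2, S 2, halogen 1); for lowercase aromatic atoms, an aromatic c carries 1 H when it has two neighbours and 0 H with three, and aromatic n carries 0 H:
  atom 1: F (halogen, monovalent) → 0 H
  atom 2: C, bond orders sum to 4 (valence 4) → 0 H
  atom 3: F (halogen, monovalent) → 0 H
  atom 4: F (halogen, monovalent) → 0 H
  atom 5: aromatic c, 3 neighbours → 0 H
  atom 6: aromatic c, 2 neighbours → 1 H
  atom 7: aromatic c, 3 neighbours → 0 H
  atom 8: C, bond orders sum to 4 (valence 4) → 0 H
  atom 9: F (halogen, monovalent) → 0 H
  atom 10: F (halogen, monovalent) → 0 H
  atom 11: F (halogen, monovalent) → 0 H
  atom 12: aromatic c, 2 neighbours → 1 H
  atom 13: aromatic c, 2 neighbours → 1 H
  atom 14: aromatic c, 3 neighbours → 0 H
  atom 15: C, bond orders sum to 3 (valence 4) → 1 H
  atom 16: C, bond orders sum to 1 (valence 4) → 3 H
  atom 17: C, bond orders sum to 1 (valence 4) → 3 H
Totals → C:11, H:10, F:6.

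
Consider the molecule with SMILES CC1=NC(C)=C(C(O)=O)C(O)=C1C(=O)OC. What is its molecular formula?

Walk through each heavy atom and fill implicit hydrogens from standard valence (C 4, N 3, O 2, S 2, halogen 1):
  atom 1: C, bond orders sum to 1 (valence 4) → 3 H
  atom 2: C, bond orders sum to 4 (valence 4) → 0 H
  atom 3: N, bond orders sum to 3 (valence 3) → 0 H
  atom 4: C, bond orders sum to 4 (valence 4) → 0 H
  atom 5: C, bond orders sum to 1 (valence 4) → 3 H
  atom 6: C, bond orders sum to 4 (valence 4) → 0 H
  atom 7: C, bond orders sum to 4 (valence 4) → 0 H
  atom 8: O, bond orders sum to 1 (valence 2) → 1 H
  atom 9: O, bond orders sum to 2 (valence 2) → 0 H
  atom 10: C, bond orders sum to 4 (valence 4) → 0 H
  atom 11: O, bond orders sum to 1 (valence 2) → 1 H
  atom 12: C, bond orders sum to 4 (valence 4) → 0 H
  atom 13: C, bond orders sum to 4 (valence 4) → 0 H
  atom 14: O, bond orders sum to 2 (valence 2) → 0 H
  atom 15: O, bond orders sum to 2 (valence 2) → 0 H
  atom 16: C, bond orders sum to 1 (valence 4) → 3 H
Totals → C:10, H:11, N:1, O:5.

C10H11NO5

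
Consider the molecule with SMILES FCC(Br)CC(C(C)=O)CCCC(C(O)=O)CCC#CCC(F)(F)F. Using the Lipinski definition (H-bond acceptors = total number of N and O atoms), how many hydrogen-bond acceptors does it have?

3

N atoms: 0; O atoms: 3.
Lipinski HBA = 0 + 3 = 3.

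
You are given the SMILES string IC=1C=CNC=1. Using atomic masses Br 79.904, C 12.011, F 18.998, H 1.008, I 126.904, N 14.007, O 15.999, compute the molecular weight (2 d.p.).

First, the molecular formula is C4H4IN (counting implicit H from valence).
  C: 4 × 12.011 = 48.044
  H: 4 × 1.008 = 4.032
  I: 1 × 126.904 = 126.904
  N: 1 × 14.007 = 14.007
Sum: 4×12.011 + 4×1.008 + 1×126.904 + 1×14.007 = 192.987 → 192.99 g/mol.

192.99 g/mol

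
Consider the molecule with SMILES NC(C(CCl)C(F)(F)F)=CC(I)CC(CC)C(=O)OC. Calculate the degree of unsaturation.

2

Molecular formula: C12H18ClF3INO2.
DoU = (2C + 2 + N − H − X) / 2, where X is the halogen count and O/S are ignored.
    = (2·12 + 2 + 1 − 18 − 5) / 2 = 4 / 2 = 2.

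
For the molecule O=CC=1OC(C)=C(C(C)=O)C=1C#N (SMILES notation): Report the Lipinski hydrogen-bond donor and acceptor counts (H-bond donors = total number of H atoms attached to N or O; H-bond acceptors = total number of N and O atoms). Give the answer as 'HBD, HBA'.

0, 4

Donors: find every N or O and count the H atoms it carries.
  atom 1 (O): bond orders sum to 2 → 0 H
  atom 4 (O): bond orders sum to 2 → 0 H
  atom 10 (O): bond orders sum to 2 → 0 H
  atom 13 (N): bond orders sum to 3 → 0 H
Lipinski HBD = 0.
Acceptors: N atoms = 1, O atoms = 3 → HBA = 4.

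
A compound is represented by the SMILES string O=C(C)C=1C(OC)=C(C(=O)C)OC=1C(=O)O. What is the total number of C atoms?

10

Count every carbon token in the SMILES (each C, including those in ring-closure positions and inside branches).
Carbon count: 10.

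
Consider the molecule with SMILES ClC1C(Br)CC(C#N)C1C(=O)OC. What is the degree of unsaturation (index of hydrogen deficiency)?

Molecular formula: C8H9BrClNO2.
DoU = (2C + 2 + N − H − X) / 2, where X is the halogen count and O/S are ignored.
    = (2·8 + 2 + 1 − 9 − 2) / 2 = 8 / 2 = 4.

4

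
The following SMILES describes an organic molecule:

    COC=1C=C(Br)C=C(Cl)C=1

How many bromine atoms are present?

Scan the SMILES for Br atoms (remember two-letter symbols like Cl and Br are single atoms).
Bromine count: 1.

1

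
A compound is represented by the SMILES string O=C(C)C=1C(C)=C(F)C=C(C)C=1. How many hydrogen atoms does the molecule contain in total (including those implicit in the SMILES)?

Walk through each heavy atom and fill implicit hydrogens from standard valence (C 4, N 3, O 2, S 2, halogen 1):
  atom 1: O, bond orders sum to 2 (valence 2) → 0 H
  atom 2: C, bond orders sum to 4 (valence 4) → 0 H
  atom 3: C, bond orders sum to 1 (valence 4) → 3 H
  atom 4: C, bond orders sum to 4 (valence 4) → 0 H
  atom 5: C, bond orders sum to 4 (valence 4) → 0 H
  atom 6: C, bond orders sum to 1 (valence 4) → 3 H
  atom 7: C, bond orders sum to 4 (valence 4) → 0 H
  atom 8: F (halogen, monovalent) → 0 H
  atom 9: C, bond orders sum to 3 (valence 4) → 1 H
  atom 10: C, bond orders sum to 4 (valence 4) → 0 H
  atom 11: C, bond orders sum to 1 (valence 4) → 3 H
  atom 12: C, bond orders sum to 3 (valence 4) → 1 H
Total hydrogens: 11.

11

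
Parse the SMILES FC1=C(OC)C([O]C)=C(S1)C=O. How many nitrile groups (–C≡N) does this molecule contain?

Scan the SMILES for the nitrile motif — none present.
Groups that are present: 1 aldehyde, 2 ether.

0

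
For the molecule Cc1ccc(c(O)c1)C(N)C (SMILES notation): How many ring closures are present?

In SMILES, each pair of matching ring-closure digits denotes one ring-closing bond; the number of such bonds equals the number of independent rings.
Ring-closure bonds here: 1.

1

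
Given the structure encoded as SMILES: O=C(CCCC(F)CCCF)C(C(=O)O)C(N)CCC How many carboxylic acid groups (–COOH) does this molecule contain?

The carboxylic acid motif appears at heavy-atom position 13 in the SMILES.
Other groups present: 1 ketone, 1 primary amine.
Carboxylic acid count: 1.

1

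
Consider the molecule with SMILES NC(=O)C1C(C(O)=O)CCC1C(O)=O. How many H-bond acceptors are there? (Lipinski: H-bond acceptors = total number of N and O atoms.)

N atoms: 1; O atoms: 5.
Lipinski HBA = 1 + 5 = 6.

6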